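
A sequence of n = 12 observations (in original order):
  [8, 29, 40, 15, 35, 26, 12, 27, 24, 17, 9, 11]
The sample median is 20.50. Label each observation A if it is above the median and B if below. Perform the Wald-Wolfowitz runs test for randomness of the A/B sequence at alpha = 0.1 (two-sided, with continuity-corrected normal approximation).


Step 1: Compute median = 20.50; label A = above, B = below.
Labels in order: BAABAABAABBB  (n_A = 6, n_B = 6)
Step 2: Count runs R = 7.
Step 3: Under H0 (random ordering), E[R] = 2*n_A*n_B/(n_A+n_B) + 1 = 2*6*6/12 + 1 = 7.0000.
        Var[R] = 2*n_A*n_B*(2*n_A*n_B - n_A - n_B) / ((n_A+n_B)^2 * (n_A+n_B-1)) = 4320/1584 = 2.7273.
        SD[R] = 1.6514.
Step 4: R = E[R], so z = 0 with no continuity correction.
Step 5: Two-sided p-value via normal approximation = 2*(1 - Phi(|z|)) = 1.000000.
Step 6: alpha = 0.1. fail to reject H0.

R = 7, z = 0.0000, p = 1.000000, fail to reject H0.


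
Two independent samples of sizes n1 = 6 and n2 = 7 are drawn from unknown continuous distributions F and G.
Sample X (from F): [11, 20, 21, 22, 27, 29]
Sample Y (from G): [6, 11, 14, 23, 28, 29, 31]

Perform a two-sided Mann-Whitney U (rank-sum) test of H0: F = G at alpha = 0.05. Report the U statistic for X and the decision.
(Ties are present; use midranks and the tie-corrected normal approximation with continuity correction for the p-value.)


Step 1: Combine and sort all 13 observations; assign midranks.
sorted (value, group): (6,Y), (11,X), (11,Y), (14,Y), (20,X), (21,X), (22,X), (23,Y), (27,X), (28,Y), (29,X), (29,Y), (31,Y)
ranks: 6->1, 11->2.5, 11->2.5, 14->4, 20->5, 21->6, 22->7, 23->8, 27->9, 28->10, 29->11.5, 29->11.5, 31->13
Step 2: Rank sum for X: R1 = 2.5 + 5 + 6 + 7 + 9 + 11.5 = 41.
Step 3: U_X = R1 - n1(n1+1)/2 = 41 - 6*7/2 = 41 - 21 = 20.
       U_Y = n1*n2 - U_X = 42 - 20 = 22.
Step 4: Ties are present, so use the tie-corrected normal approximation (with continuity correction) for the p-value.
Step 5: p-value = 0.942900; compare to alpha = 0.05. fail to reject H0.

U_X = 20, p = 0.942900, fail to reject H0 at alpha = 0.05.


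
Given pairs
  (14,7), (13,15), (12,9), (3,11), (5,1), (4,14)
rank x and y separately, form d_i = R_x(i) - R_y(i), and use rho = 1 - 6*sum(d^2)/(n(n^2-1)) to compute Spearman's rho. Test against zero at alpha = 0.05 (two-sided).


Step 1: Rank x and y separately (midranks; no ties here).
rank(x): 14->6, 13->5, 12->4, 3->1, 5->3, 4->2
rank(y): 7->2, 15->6, 9->3, 11->4, 1->1, 14->5
Step 2: d_i = R_x(i) - R_y(i); compute d_i^2.
  (6-2)^2=16, (5-6)^2=1, (4-3)^2=1, (1-4)^2=9, (3-1)^2=4, (2-5)^2=9
sum(d^2) = 40.
Step 3: rho = 1 - 6*40 / (6*(6^2 - 1)) = 1 - 240/210 = -0.142857.
Step 4: Under H0, t = rho * sqrt((n-2)/(1-rho^2)) = -0.2887 ~ t(4).
Step 5: Two-sided p-value from the t-distribution with 4 df = 0.787172.
Step 6: alpha = 0.05. fail to reject H0.

rho = -0.1429, p = 0.787172, fail to reject H0 at alpha = 0.05.


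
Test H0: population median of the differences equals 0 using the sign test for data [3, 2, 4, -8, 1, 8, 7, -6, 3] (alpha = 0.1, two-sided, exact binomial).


Step 1: Discard zero differences. Original n = 9; n_eff = number of nonzero differences = 9.
Nonzero differences (with sign): +3, +2, +4, -8, +1, +8, +7, -6, +3
Step 2: Count signs: positive = 7, negative = 2.
Step 3: Under H0: P(positive) = 0.5, so the number of positives S ~ Bin(9, 0.5).
Step 4: Two-sided exact p-value = sum of Bin(9,0.5) probabilities at or below the observed probability = 0.179688.
Step 5: alpha = 0.1. fail to reject H0.

n_eff = 9, pos = 7, neg = 2, p = 0.179688, fail to reject H0.


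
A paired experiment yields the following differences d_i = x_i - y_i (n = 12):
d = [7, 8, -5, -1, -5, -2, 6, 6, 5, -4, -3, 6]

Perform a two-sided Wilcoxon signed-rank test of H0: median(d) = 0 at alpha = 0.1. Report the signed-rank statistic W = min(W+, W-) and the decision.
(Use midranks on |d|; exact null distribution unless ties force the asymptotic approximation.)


Step 1: Drop any zero differences (none here) and take |d_i|.
|d| = [7, 8, 5, 1, 5, 2, 6, 6, 5, 4, 3, 6]
Step 2: Midrank |d_i| (ties get averaged ranks).
ranks: |7|->11, |8|->12, |5|->6, |1|->1, |5|->6, |2|->2, |6|->9, |6|->9, |5|->6, |4|->4, |3|->3, |6|->9
Step 3: Attach original signs; sum ranks with positive sign and with negative sign.
W+ = 11 + 12 + 9 + 9 + 6 + 9 = 56
W- = 6 + 1 + 6 + 2 + 4 + 3 = 22
(Check: W+ + W- = 78 should equal n(n+1)/2 = 78.)
Step 4: Test statistic W = min(W+, W-) = 22.
Step 5: Ties in |d|, so use the tie-corrected normal approximation.
        E[W] = n(n+1)/4 = 12*13/4 = 39.
        Tie groups: |d|=5 (t=3), |d|=6 (t=3); sum(t^3 - t) = 48.
        Var[W] = n(n+1)(2n+1)/24 - sum(t^3-t)/48 = 3900/24 - 48/48 = 161.5.
        z = (W - E[W]) / sqrt(Var[W]) = (22 - 39) / 12.7083 = -1.3377.
        Two-sided p = 2*Phi(z) = 0.180990.
Step 6: alpha = 0.1. fail to reject H0.

W+ = 56, W- = 22, W = min = 22, p = 0.180990, fail to reject H0.


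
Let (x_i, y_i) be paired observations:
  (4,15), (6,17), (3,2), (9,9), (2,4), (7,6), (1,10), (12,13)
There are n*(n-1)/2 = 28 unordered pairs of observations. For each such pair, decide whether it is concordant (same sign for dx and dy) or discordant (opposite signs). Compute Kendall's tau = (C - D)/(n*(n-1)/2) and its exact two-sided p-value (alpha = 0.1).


Step 1: Enumerate the 28 unordered pairs (i,j) with i<j and classify each by sign(x_j-x_i) * sign(y_j-y_i).
  (1,2):dx=+2,dy=+2->C; (1,3):dx=-1,dy=-13->C; (1,4):dx=+5,dy=-6->D; (1,5):dx=-2,dy=-11->C
  (1,6):dx=+3,dy=-9->D; (1,7):dx=-3,dy=-5->C; (1,8):dx=+8,dy=-2->D; (2,3):dx=-3,dy=-15->C
  (2,4):dx=+3,dy=-8->D; (2,5):dx=-4,dy=-13->C; (2,6):dx=+1,dy=-11->D; (2,7):dx=-5,dy=-7->C
  (2,8):dx=+6,dy=-4->D; (3,4):dx=+6,dy=+7->C; (3,5):dx=-1,dy=+2->D; (3,6):dx=+4,dy=+4->C
  (3,7):dx=-2,dy=+8->D; (3,8):dx=+9,dy=+11->C; (4,5):dx=-7,dy=-5->C; (4,6):dx=-2,dy=-3->C
  (4,7):dx=-8,dy=+1->D; (4,8):dx=+3,dy=+4->C; (5,6):dx=+5,dy=+2->C; (5,7):dx=-1,dy=+6->D
  (5,8):dx=+10,dy=+9->C; (6,7):dx=-6,dy=+4->D; (6,8):dx=+5,dy=+7->C; (7,8):dx=+11,dy=+3->C
Step 2: C = 17, D = 11, total pairs = 28.
Step 3: tau = (C - D)/(n(n-1)/2) = (17 - 11)/28 = 0.214286.
Step 4: Exact two-sided p-value (enumerate n! = 40320 permutations of y under H0): p = 0.548413.
Step 5: alpha = 0.1. fail to reject H0.

tau_b = 0.2143 (C=17, D=11), p = 0.548413, fail to reject H0.


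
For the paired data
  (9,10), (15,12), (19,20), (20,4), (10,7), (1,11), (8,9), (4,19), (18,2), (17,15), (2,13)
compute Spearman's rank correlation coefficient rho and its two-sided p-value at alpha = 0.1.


Step 1: Rank x and y separately (midranks; no ties here).
rank(x): 9->5, 15->7, 19->10, 20->11, 10->6, 1->1, 8->4, 4->3, 18->9, 17->8, 2->2
rank(y): 10->5, 12->7, 20->11, 4->2, 7->3, 11->6, 9->4, 19->10, 2->1, 15->9, 13->8
Step 2: d_i = R_x(i) - R_y(i); compute d_i^2.
  (5-5)^2=0, (7-7)^2=0, (10-11)^2=1, (11-2)^2=81, (6-3)^2=9, (1-6)^2=25, (4-4)^2=0, (3-10)^2=49, (9-1)^2=64, (8-9)^2=1, (2-8)^2=36
sum(d^2) = 266.
Step 3: rho = 1 - 6*266 / (11*(11^2 - 1)) = 1 - 1596/1320 = -0.209091.
Step 4: Under H0, t = rho * sqrt((n-2)/(1-rho^2)) = -0.6415 ~ t(9).
Step 5: Two-sided p-value from the t-distribution with 9 df = 0.537221.
Step 6: alpha = 0.1. fail to reject H0.

rho = -0.2091, p = 0.537221, fail to reject H0 at alpha = 0.1.


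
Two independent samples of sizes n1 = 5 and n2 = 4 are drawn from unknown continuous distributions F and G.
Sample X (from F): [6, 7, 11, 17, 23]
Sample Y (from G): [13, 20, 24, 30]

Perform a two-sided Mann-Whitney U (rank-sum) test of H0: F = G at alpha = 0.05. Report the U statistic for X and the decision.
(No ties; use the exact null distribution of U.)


Step 1: Combine and sort all 9 observations; assign midranks.
sorted (value, group): (6,X), (7,X), (11,X), (13,Y), (17,X), (20,Y), (23,X), (24,Y), (30,Y)
ranks: 6->1, 7->2, 11->3, 13->4, 17->5, 20->6, 23->7, 24->8, 30->9
Step 2: Rank sum for X: R1 = 1 + 2 + 3 + 5 + 7 = 18.
Step 3: U_X = R1 - n1(n1+1)/2 = 18 - 5*6/2 = 18 - 15 = 3.
       U_Y = n1*n2 - U_X = 20 - 3 = 17.
Step 4: No ties, so the exact null distribution of U (based on enumerating the C(9,5) = 126 equally likely rank assignments) gives the two-sided p-value.
Step 5: p-value = 0.111111; compare to alpha = 0.05. fail to reject H0.

U_X = 3, p = 0.111111, fail to reject H0 at alpha = 0.05.


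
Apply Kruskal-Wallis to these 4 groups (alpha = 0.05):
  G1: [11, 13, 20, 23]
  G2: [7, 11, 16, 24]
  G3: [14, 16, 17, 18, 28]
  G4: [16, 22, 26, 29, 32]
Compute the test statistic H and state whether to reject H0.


Step 1: Combine all N = 18 observations and assign midranks.
sorted (value, group, rank): (7,G2,1), (11,G1,2.5), (11,G2,2.5), (13,G1,4), (14,G3,5), (16,G2,7), (16,G3,7), (16,G4,7), (17,G3,9), (18,G3,10), (20,G1,11), (22,G4,12), (23,G1,13), (24,G2,14), (26,G4,15), (28,G3,16), (29,G4,17), (32,G4,18)
Step 2: Sum ranks within each group.
R_1 = 30.5 (n_1 = 4)
R_2 = 24.5 (n_2 = 4)
R_3 = 47 (n_3 = 5)
R_4 = 69 (n_4 = 5)
Step 3: H = 12/(N(N+1)) * sum(R_i^2/n_i) - 3(N+1)
     = 12/(18*19) * (30.5^2/4 + 24.5^2/4 + 47^2/5 + 69^2/5) - 3*19
     = 0.035088 * 1776.62 - 57
     = 5.337719.
Step 4: Ties present; correction factor C = 1 - 30/(18^3 - 18) = 0.994840. Corrected H = 5.337719 / 0.994840 = 5.365405.
Step 5: Under H0, H ~ chi^2(3); p-value = 0.146914.
Step 6: alpha = 0.05. fail to reject H0.

H = 5.3654, df = 3, p = 0.146914, fail to reject H0.


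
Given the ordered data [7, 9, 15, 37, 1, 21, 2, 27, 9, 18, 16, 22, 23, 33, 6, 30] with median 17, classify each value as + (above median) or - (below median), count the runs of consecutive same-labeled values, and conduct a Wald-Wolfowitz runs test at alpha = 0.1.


Step 1: Compute median = 17; label A = above, B = below.
Labels in order: BBBABABABABAAABA  (n_A = 8, n_B = 8)
Step 2: Count runs R = 12.
Step 3: Under H0 (random ordering), E[R] = 2*n_A*n_B/(n_A+n_B) + 1 = 2*8*8/16 + 1 = 9.0000.
        Var[R] = 2*n_A*n_B*(2*n_A*n_B - n_A - n_B) / ((n_A+n_B)^2 * (n_A+n_B-1)) = 14336/3840 = 3.7333.
        SD[R] = 1.9322.
Step 4: Continuity-corrected z = (R - 0.5 - E[R]) / SD[R] = (12 - 0.5 - 9.0000) / 1.9322 = 1.2939.
Step 5: Two-sided p-value via normal approximation = 2*(1 - Phi(|z|)) = 0.195709.
Step 6: alpha = 0.1. fail to reject H0.

R = 12, z = 1.2939, p = 0.195709, fail to reject H0.


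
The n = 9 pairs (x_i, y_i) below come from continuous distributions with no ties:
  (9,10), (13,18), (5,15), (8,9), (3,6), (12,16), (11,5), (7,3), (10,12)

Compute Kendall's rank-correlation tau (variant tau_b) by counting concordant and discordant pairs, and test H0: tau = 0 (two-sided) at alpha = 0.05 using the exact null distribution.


Step 1: Enumerate the 36 unordered pairs (i,j) with i<j and classify each by sign(x_j-x_i) * sign(y_j-y_i).
  (1,2):dx=+4,dy=+8->C; (1,3):dx=-4,dy=+5->D; (1,4):dx=-1,dy=-1->C; (1,5):dx=-6,dy=-4->C
  (1,6):dx=+3,dy=+6->C; (1,7):dx=+2,dy=-5->D; (1,8):dx=-2,dy=-7->C; (1,9):dx=+1,dy=+2->C
  (2,3):dx=-8,dy=-3->C; (2,4):dx=-5,dy=-9->C; (2,5):dx=-10,dy=-12->C; (2,6):dx=-1,dy=-2->C
  (2,7):dx=-2,dy=-13->C; (2,8):dx=-6,dy=-15->C; (2,9):dx=-3,dy=-6->C; (3,4):dx=+3,dy=-6->D
  (3,5):dx=-2,dy=-9->C; (3,6):dx=+7,dy=+1->C; (3,7):dx=+6,dy=-10->D; (3,8):dx=+2,dy=-12->D
  (3,9):dx=+5,dy=-3->D; (4,5):dx=-5,dy=-3->C; (4,6):dx=+4,dy=+7->C; (4,7):dx=+3,dy=-4->D
  (4,8):dx=-1,dy=-6->C; (4,9):dx=+2,dy=+3->C; (5,6):dx=+9,dy=+10->C; (5,7):dx=+8,dy=-1->D
  (5,8):dx=+4,dy=-3->D; (5,9):dx=+7,dy=+6->C; (6,7):dx=-1,dy=-11->C; (6,8):dx=-5,dy=-13->C
  (6,9):dx=-2,dy=-4->C; (7,8):dx=-4,dy=-2->C; (7,9):dx=-1,dy=+7->D; (8,9):dx=+3,dy=+9->C
Step 2: C = 26, D = 10, total pairs = 36.
Step 3: tau = (C - D)/(n(n-1)/2) = (26 - 10)/36 = 0.444444.
Step 4: Exact two-sided p-value (enumerate n! = 362880 permutations of y under H0): p = 0.119439.
Step 5: alpha = 0.05. fail to reject H0.

tau_b = 0.4444 (C=26, D=10), p = 0.119439, fail to reject H0.


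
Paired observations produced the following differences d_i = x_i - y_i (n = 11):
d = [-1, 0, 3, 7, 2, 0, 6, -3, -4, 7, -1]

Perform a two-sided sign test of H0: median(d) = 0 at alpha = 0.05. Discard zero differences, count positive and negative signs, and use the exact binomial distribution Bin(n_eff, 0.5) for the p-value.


Step 1: Discard zero differences. Original n = 11; n_eff = number of nonzero differences = 9.
Nonzero differences (with sign): -1, +3, +7, +2, +6, -3, -4, +7, -1
Step 2: Count signs: positive = 5, negative = 4.
Step 3: Under H0: P(positive) = 0.5, so the number of positives S ~ Bin(9, 0.5).
Step 4: Two-sided exact p-value = sum of Bin(9,0.5) probabilities at or below the observed probability = 1.000000.
Step 5: alpha = 0.05. fail to reject H0.

n_eff = 9, pos = 5, neg = 4, p = 1.000000, fail to reject H0.


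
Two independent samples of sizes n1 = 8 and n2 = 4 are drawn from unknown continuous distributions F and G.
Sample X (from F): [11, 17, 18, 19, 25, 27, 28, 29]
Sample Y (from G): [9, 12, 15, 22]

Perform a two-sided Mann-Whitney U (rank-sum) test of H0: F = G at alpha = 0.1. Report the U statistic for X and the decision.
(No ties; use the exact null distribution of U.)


Step 1: Combine and sort all 12 observations; assign midranks.
sorted (value, group): (9,Y), (11,X), (12,Y), (15,Y), (17,X), (18,X), (19,X), (22,Y), (25,X), (27,X), (28,X), (29,X)
ranks: 9->1, 11->2, 12->3, 15->4, 17->5, 18->6, 19->7, 22->8, 25->9, 27->10, 28->11, 29->12
Step 2: Rank sum for X: R1 = 2 + 5 + 6 + 7 + 9 + 10 + 11 + 12 = 62.
Step 3: U_X = R1 - n1(n1+1)/2 = 62 - 8*9/2 = 62 - 36 = 26.
       U_Y = n1*n2 - U_X = 32 - 26 = 6.
Step 4: No ties, so the exact null distribution of U (based on enumerating the C(12,8) = 495 equally likely rank assignments) gives the two-sided p-value.
Step 5: p-value = 0.109091; compare to alpha = 0.1. fail to reject H0.

U_X = 26, p = 0.109091, fail to reject H0 at alpha = 0.1.


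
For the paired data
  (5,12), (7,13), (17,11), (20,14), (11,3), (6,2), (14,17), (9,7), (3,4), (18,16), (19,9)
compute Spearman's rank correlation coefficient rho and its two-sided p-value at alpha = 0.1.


Step 1: Rank x and y separately (midranks; no ties here).
rank(x): 5->2, 7->4, 17->8, 20->11, 11->6, 6->3, 14->7, 9->5, 3->1, 18->9, 19->10
rank(y): 12->7, 13->8, 11->6, 14->9, 3->2, 2->1, 17->11, 7->4, 4->3, 16->10, 9->5
Step 2: d_i = R_x(i) - R_y(i); compute d_i^2.
  (2-7)^2=25, (4-8)^2=16, (8-6)^2=4, (11-9)^2=4, (6-2)^2=16, (3-1)^2=4, (7-11)^2=16, (5-4)^2=1, (1-3)^2=4, (9-10)^2=1, (10-5)^2=25
sum(d^2) = 116.
Step 3: rho = 1 - 6*116 / (11*(11^2 - 1)) = 1 - 696/1320 = 0.472727.
Step 4: Under H0, t = rho * sqrt((n-2)/(1-rho^2)) = 1.6094 ~ t(9).
Step 5: Two-sided p-value from the t-distribution with 9 df = 0.141999.
Step 6: alpha = 0.1. fail to reject H0.

rho = 0.4727, p = 0.141999, fail to reject H0 at alpha = 0.1.


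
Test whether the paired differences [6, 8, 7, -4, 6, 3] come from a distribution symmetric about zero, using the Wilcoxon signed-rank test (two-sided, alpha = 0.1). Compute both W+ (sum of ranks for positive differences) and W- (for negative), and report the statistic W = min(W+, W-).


Step 1: Drop any zero differences (none here) and take |d_i|.
|d| = [6, 8, 7, 4, 6, 3]
Step 2: Midrank |d_i| (ties get averaged ranks).
ranks: |6|->3.5, |8|->6, |7|->5, |4|->2, |6|->3.5, |3|->1
Step 3: Attach original signs; sum ranks with positive sign and with negative sign.
W+ = 3.5 + 6 + 5 + 3.5 + 1 = 19
W- = 2 = 2
(Check: W+ + W- = 21 should equal n(n+1)/2 = 21.)
Step 4: Test statistic W = min(W+, W-) = 2.
Step 5: Ties in |d|, so use the tie-corrected normal approximation.
        E[W] = n(n+1)/4 = 6*7/4 = 10.5.
        Tie groups: |d|=6 (t=2); sum(t^3 - t) = 6.
        Var[W] = n(n+1)(2n+1)/24 - sum(t^3-t)/48 = 546/24 - 6/48 = 22.625.
        z = (W - E[W]) / sqrt(Var[W]) = (2 - 10.5) / 4.7566 = -1.7870.
        Two-sided p = 2*Phi(z) = 0.073937.
Step 6: alpha = 0.1. reject H0.

W+ = 19, W- = 2, W = min = 2, p = 0.073937, reject H0.


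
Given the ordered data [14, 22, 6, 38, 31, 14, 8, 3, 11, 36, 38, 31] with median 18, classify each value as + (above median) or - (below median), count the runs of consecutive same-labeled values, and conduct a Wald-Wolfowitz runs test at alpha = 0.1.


Step 1: Compute median = 18; label A = above, B = below.
Labels in order: BABAABBBBAAA  (n_A = 6, n_B = 6)
Step 2: Count runs R = 6.
Step 3: Under H0 (random ordering), E[R] = 2*n_A*n_B/(n_A+n_B) + 1 = 2*6*6/12 + 1 = 7.0000.
        Var[R] = 2*n_A*n_B*(2*n_A*n_B - n_A - n_B) / ((n_A+n_B)^2 * (n_A+n_B-1)) = 4320/1584 = 2.7273.
        SD[R] = 1.6514.
Step 4: Continuity-corrected z = (R + 0.5 - E[R]) / SD[R] = (6 + 0.5 - 7.0000) / 1.6514 = -0.3028.
Step 5: Two-sided p-value via normal approximation = 2*(1 - Phi(|z|)) = 0.762069.
Step 6: alpha = 0.1. fail to reject H0.

R = 6, z = -0.3028, p = 0.762069, fail to reject H0.


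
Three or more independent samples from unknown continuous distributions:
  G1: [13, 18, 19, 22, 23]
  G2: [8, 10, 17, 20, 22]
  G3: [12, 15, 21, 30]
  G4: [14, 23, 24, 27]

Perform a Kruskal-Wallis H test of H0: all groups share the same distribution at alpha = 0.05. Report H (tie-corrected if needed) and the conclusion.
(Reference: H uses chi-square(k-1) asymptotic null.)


Step 1: Combine all N = 18 observations and assign midranks.
sorted (value, group, rank): (8,G2,1), (10,G2,2), (12,G3,3), (13,G1,4), (14,G4,5), (15,G3,6), (17,G2,7), (18,G1,8), (19,G1,9), (20,G2,10), (21,G3,11), (22,G1,12.5), (22,G2,12.5), (23,G1,14.5), (23,G4,14.5), (24,G4,16), (27,G4,17), (30,G3,18)
Step 2: Sum ranks within each group.
R_1 = 48 (n_1 = 5)
R_2 = 32.5 (n_2 = 5)
R_3 = 38 (n_3 = 4)
R_4 = 52.5 (n_4 = 4)
Step 3: H = 12/(N(N+1)) * sum(R_i^2/n_i) - 3(N+1)
     = 12/(18*19) * (48^2/5 + 32.5^2/5 + 38^2/4 + 52.5^2/4) - 3*19
     = 0.035088 * 1722.11 - 57
     = 3.425000.
Step 4: Ties present; correction factor C = 1 - 12/(18^3 - 18) = 0.997936. Corrected H = 3.425000 / 0.997936 = 3.432084.
Step 5: Under H0, H ~ chi^2(3); p-value = 0.329678.
Step 6: alpha = 0.05. fail to reject H0.

H = 3.4321, df = 3, p = 0.329678, fail to reject H0.


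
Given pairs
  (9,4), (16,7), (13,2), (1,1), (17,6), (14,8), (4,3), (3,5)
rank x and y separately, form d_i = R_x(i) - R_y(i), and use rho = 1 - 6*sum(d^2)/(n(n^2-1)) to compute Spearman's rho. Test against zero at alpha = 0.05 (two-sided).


Step 1: Rank x and y separately (midranks; no ties here).
rank(x): 9->4, 16->7, 13->5, 1->1, 17->8, 14->6, 4->3, 3->2
rank(y): 4->4, 7->7, 2->2, 1->1, 6->6, 8->8, 3->3, 5->5
Step 2: d_i = R_x(i) - R_y(i); compute d_i^2.
  (4-4)^2=0, (7-7)^2=0, (5-2)^2=9, (1-1)^2=0, (8-6)^2=4, (6-8)^2=4, (3-3)^2=0, (2-5)^2=9
sum(d^2) = 26.
Step 3: rho = 1 - 6*26 / (8*(8^2 - 1)) = 1 - 156/504 = 0.690476.
Step 4: Under H0, t = rho * sqrt((n-2)/(1-rho^2)) = 2.3382 ~ t(6).
Step 5: Two-sided p-value from the t-distribution with 6 df = 0.057990.
Step 6: alpha = 0.05. fail to reject H0.

rho = 0.6905, p = 0.057990, fail to reject H0 at alpha = 0.05.


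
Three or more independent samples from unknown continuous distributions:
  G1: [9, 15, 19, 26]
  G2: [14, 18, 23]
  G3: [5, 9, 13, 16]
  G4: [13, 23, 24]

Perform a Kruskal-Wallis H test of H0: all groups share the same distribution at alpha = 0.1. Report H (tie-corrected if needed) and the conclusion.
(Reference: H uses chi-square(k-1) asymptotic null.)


Step 1: Combine all N = 14 observations and assign midranks.
sorted (value, group, rank): (5,G3,1), (9,G1,2.5), (9,G3,2.5), (13,G3,4.5), (13,G4,4.5), (14,G2,6), (15,G1,7), (16,G3,8), (18,G2,9), (19,G1,10), (23,G2,11.5), (23,G4,11.5), (24,G4,13), (26,G1,14)
Step 2: Sum ranks within each group.
R_1 = 33.5 (n_1 = 4)
R_2 = 26.5 (n_2 = 3)
R_3 = 16 (n_3 = 4)
R_4 = 29 (n_4 = 3)
Step 3: H = 12/(N(N+1)) * sum(R_i^2/n_i) - 3(N+1)
     = 12/(14*15) * (33.5^2/4 + 26.5^2/3 + 16^2/4 + 29^2/3) - 3*15
     = 0.057143 * 858.979 - 45
     = 4.084524.
Step 4: Ties present; correction factor C = 1 - 18/(14^3 - 14) = 0.993407. Corrected H = 4.084524 / 0.993407 = 4.111633.
Step 5: Under H0, H ~ chi^2(3); p-value = 0.249659.
Step 6: alpha = 0.1. fail to reject H0.

H = 4.1116, df = 3, p = 0.249659, fail to reject H0.


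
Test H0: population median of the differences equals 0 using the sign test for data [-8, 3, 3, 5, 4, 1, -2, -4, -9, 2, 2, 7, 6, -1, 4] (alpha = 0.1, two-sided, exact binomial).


Step 1: Discard zero differences. Original n = 15; n_eff = number of nonzero differences = 15.
Nonzero differences (with sign): -8, +3, +3, +5, +4, +1, -2, -4, -9, +2, +2, +7, +6, -1, +4
Step 2: Count signs: positive = 10, negative = 5.
Step 3: Under H0: P(positive) = 0.5, so the number of positives S ~ Bin(15, 0.5).
Step 4: Two-sided exact p-value = sum of Bin(15,0.5) probabilities at or below the observed probability = 0.301758.
Step 5: alpha = 0.1. fail to reject H0.

n_eff = 15, pos = 10, neg = 5, p = 0.301758, fail to reject H0.


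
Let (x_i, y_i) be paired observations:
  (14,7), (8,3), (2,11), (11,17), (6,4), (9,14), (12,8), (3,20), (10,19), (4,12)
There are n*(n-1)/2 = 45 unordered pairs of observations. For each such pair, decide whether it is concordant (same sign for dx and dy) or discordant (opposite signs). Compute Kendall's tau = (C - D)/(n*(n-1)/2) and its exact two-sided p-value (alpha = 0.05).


Step 1: Enumerate the 45 unordered pairs (i,j) with i<j and classify each by sign(x_j-x_i) * sign(y_j-y_i).
  (1,2):dx=-6,dy=-4->C; (1,3):dx=-12,dy=+4->D; (1,4):dx=-3,dy=+10->D; (1,5):dx=-8,dy=-3->C
  (1,6):dx=-5,dy=+7->D; (1,7):dx=-2,dy=+1->D; (1,8):dx=-11,dy=+13->D; (1,9):dx=-4,dy=+12->D
  (1,10):dx=-10,dy=+5->D; (2,3):dx=-6,dy=+8->D; (2,4):dx=+3,dy=+14->C; (2,5):dx=-2,dy=+1->D
  (2,6):dx=+1,dy=+11->C; (2,7):dx=+4,dy=+5->C; (2,8):dx=-5,dy=+17->D; (2,9):dx=+2,dy=+16->C
  (2,10):dx=-4,dy=+9->D; (3,4):dx=+9,dy=+6->C; (3,5):dx=+4,dy=-7->D; (3,6):dx=+7,dy=+3->C
  (3,7):dx=+10,dy=-3->D; (3,8):dx=+1,dy=+9->C; (3,9):dx=+8,dy=+8->C; (3,10):dx=+2,dy=+1->C
  (4,5):dx=-5,dy=-13->C; (4,6):dx=-2,dy=-3->C; (4,7):dx=+1,dy=-9->D; (4,8):dx=-8,dy=+3->D
  (4,9):dx=-1,dy=+2->D; (4,10):dx=-7,dy=-5->C; (5,6):dx=+3,dy=+10->C; (5,7):dx=+6,dy=+4->C
  (5,8):dx=-3,dy=+16->D; (5,9):dx=+4,dy=+15->C; (5,10):dx=-2,dy=+8->D; (6,7):dx=+3,dy=-6->D
  (6,8):dx=-6,dy=+6->D; (6,9):dx=+1,dy=+5->C; (6,10):dx=-5,dy=-2->C; (7,8):dx=-9,dy=+12->D
  (7,9):dx=-2,dy=+11->D; (7,10):dx=-8,dy=+4->D; (8,9):dx=+7,dy=-1->D; (8,10):dx=+1,dy=-8->D
  (9,10):dx=-6,dy=-7->C
Step 2: C = 20, D = 25, total pairs = 45.
Step 3: tau = (C - D)/(n(n-1)/2) = (20 - 25)/45 = -0.111111.
Step 4: Exact two-sided p-value (enumerate n! = 3628800 permutations of y under H0): p = 0.727490.
Step 5: alpha = 0.05. fail to reject H0.

tau_b = -0.1111 (C=20, D=25), p = 0.727490, fail to reject H0.


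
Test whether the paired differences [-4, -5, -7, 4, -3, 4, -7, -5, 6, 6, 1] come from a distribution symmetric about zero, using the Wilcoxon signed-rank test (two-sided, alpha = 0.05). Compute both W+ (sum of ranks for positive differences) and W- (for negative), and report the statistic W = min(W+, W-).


Step 1: Drop any zero differences (none here) and take |d_i|.
|d| = [4, 5, 7, 4, 3, 4, 7, 5, 6, 6, 1]
Step 2: Midrank |d_i| (ties get averaged ranks).
ranks: |4|->4, |5|->6.5, |7|->10.5, |4|->4, |3|->2, |4|->4, |7|->10.5, |5|->6.5, |6|->8.5, |6|->8.5, |1|->1
Step 3: Attach original signs; sum ranks with positive sign and with negative sign.
W+ = 4 + 4 + 8.5 + 8.5 + 1 = 26
W- = 4 + 6.5 + 10.5 + 2 + 10.5 + 6.5 = 40
(Check: W+ + W- = 66 should equal n(n+1)/2 = 66.)
Step 4: Test statistic W = min(W+, W-) = 26.
Step 5: Ties in |d|, so use the tie-corrected normal approximation.
        E[W] = n(n+1)/4 = 11*12/4 = 33.
        Tie groups: |d|=4 (t=3), |d|=5 (t=2), |d|=6 (t=2), |d|=7 (t=2); sum(t^3 - t) = 42.
        Var[W] = n(n+1)(2n+1)/24 - sum(t^3-t)/48 = 3036/24 - 42/48 = 125.625.
        z = (W - E[W]) / sqrt(Var[W]) = (26 - 33) / 11.2083 = -0.6245.
        Two-sided p = 2*Phi(z) = 0.532273.
Step 6: alpha = 0.05. fail to reject H0.

W+ = 26, W- = 40, W = min = 26, p = 0.532273, fail to reject H0.


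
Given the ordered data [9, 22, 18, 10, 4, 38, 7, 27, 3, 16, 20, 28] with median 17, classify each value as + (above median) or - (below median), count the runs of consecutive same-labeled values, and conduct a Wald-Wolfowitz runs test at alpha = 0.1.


Step 1: Compute median = 17; label A = above, B = below.
Labels in order: BAABBABABBAA  (n_A = 6, n_B = 6)
Step 2: Count runs R = 8.
Step 3: Under H0 (random ordering), E[R] = 2*n_A*n_B/(n_A+n_B) + 1 = 2*6*6/12 + 1 = 7.0000.
        Var[R] = 2*n_A*n_B*(2*n_A*n_B - n_A - n_B) / ((n_A+n_B)^2 * (n_A+n_B-1)) = 4320/1584 = 2.7273.
        SD[R] = 1.6514.
Step 4: Continuity-corrected z = (R - 0.5 - E[R]) / SD[R] = (8 - 0.5 - 7.0000) / 1.6514 = 0.3028.
Step 5: Two-sided p-value via normal approximation = 2*(1 - Phi(|z|)) = 0.762069.
Step 6: alpha = 0.1. fail to reject H0.

R = 8, z = 0.3028, p = 0.762069, fail to reject H0.


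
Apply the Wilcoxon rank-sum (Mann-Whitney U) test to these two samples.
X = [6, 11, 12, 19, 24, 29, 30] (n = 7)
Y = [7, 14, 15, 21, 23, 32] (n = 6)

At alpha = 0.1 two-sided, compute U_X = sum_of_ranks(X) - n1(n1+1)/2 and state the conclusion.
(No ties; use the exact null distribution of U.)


Step 1: Combine and sort all 13 observations; assign midranks.
sorted (value, group): (6,X), (7,Y), (11,X), (12,X), (14,Y), (15,Y), (19,X), (21,Y), (23,Y), (24,X), (29,X), (30,X), (32,Y)
ranks: 6->1, 7->2, 11->3, 12->4, 14->5, 15->6, 19->7, 21->8, 23->9, 24->10, 29->11, 30->12, 32->13
Step 2: Rank sum for X: R1 = 1 + 3 + 4 + 7 + 10 + 11 + 12 = 48.
Step 3: U_X = R1 - n1(n1+1)/2 = 48 - 7*8/2 = 48 - 28 = 20.
       U_Y = n1*n2 - U_X = 42 - 20 = 22.
Step 4: No ties, so the exact null distribution of U (based on enumerating the C(13,7) = 1716 equally likely rank assignments) gives the two-sided p-value.
Step 5: p-value = 0.945221; compare to alpha = 0.1. fail to reject H0.

U_X = 20, p = 0.945221, fail to reject H0 at alpha = 0.1.


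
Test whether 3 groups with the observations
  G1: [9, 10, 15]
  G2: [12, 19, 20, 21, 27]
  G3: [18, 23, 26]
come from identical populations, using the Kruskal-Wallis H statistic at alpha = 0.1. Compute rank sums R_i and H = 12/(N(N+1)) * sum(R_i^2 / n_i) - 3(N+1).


Step 1: Combine all N = 11 observations and assign midranks.
sorted (value, group, rank): (9,G1,1), (10,G1,2), (12,G2,3), (15,G1,4), (18,G3,5), (19,G2,6), (20,G2,7), (21,G2,8), (23,G3,9), (26,G3,10), (27,G2,11)
Step 2: Sum ranks within each group.
R_1 = 7 (n_1 = 3)
R_2 = 35 (n_2 = 5)
R_3 = 24 (n_3 = 3)
Step 3: H = 12/(N(N+1)) * sum(R_i^2/n_i) - 3(N+1)
     = 12/(11*12) * (7^2/3 + 35^2/5 + 24^2/3) - 3*12
     = 0.090909 * 453.333 - 36
     = 5.212121.
Step 4: No ties, so H is used without correction.
Step 5: Under H0, H ~ chi^2(2); p-value = 0.073825.
Step 6: alpha = 0.1. reject H0.

H = 5.2121, df = 2, p = 0.073825, reject H0.


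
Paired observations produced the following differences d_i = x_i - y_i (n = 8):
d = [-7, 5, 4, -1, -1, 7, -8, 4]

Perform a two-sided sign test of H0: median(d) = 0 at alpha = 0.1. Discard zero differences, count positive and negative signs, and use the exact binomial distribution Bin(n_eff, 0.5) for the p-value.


Step 1: Discard zero differences. Original n = 8; n_eff = number of nonzero differences = 8.
Nonzero differences (with sign): -7, +5, +4, -1, -1, +7, -8, +4
Step 2: Count signs: positive = 4, negative = 4.
Step 3: Under H0: P(positive) = 0.5, so the number of positives S ~ Bin(8, 0.5).
Step 4: Two-sided exact p-value = sum of Bin(8,0.5) probabilities at or below the observed probability = 1.000000.
Step 5: alpha = 0.1. fail to reject H0.

n_eff = 8, pos = 4, neg = 4, p = 1.000000, fail to reject H0.


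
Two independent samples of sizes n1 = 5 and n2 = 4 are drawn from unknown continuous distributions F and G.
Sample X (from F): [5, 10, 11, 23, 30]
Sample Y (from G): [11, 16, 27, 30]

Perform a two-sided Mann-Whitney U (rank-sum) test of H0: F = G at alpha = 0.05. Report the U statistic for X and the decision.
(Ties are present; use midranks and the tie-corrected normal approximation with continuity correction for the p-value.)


Step 1: Combine and sort all 9 observations; assign midranks.
sorted (value, group): (5,X), (10,X), (11,X), (11,Y), (16,Y), (23,X), (27,Y), (30,X), (30,Y)
ranks: 5->1, 10->2, 11->3.5, 11->3.5, 16->5, 23->6, 27->7, 30->8.5, 30->8.5
Step 2: Rank sum for X: R1 = 1 + 2 + 3.5 + 6 + 8.5 = 21.
Step 3: U_X = R1 - n1(n1+1)/2 = 21 - 5*6/2 = 21 - 15 = 6.
       U_Y = n1*n2 - U_X = 20 - 6 = 14.
Step 4: Ties are present, so use the tie-corrected normal approximation (with continuity correction) for the p-value.
Step 5: p-value = 0.387282; compare to alpha = 0.05. fail to reject H0.

U_X = 6, p = 0.387282, fail to reject H0 at alpha = 0.05.


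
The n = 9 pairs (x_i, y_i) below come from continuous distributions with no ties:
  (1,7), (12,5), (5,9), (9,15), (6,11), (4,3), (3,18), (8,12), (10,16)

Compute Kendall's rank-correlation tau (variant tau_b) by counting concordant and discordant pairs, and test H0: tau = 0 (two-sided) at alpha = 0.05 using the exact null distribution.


Step 1: Enumerate the 36 unordered pairs (i,j) with i<j and classify each by sign(x_j-x_i) * sign(y_j-y_i).
  (1,2):dx=+11,dy=-2->D; (1,3):dx=+4,dy=+2->C; (1,4):dx=+8,dy=+8->C; (1,5):dx=+5,dy=+4->C
  (1,6):dx=+3,dy=-4->D; (1,7):dx=+2,dy=+11->C; (1,8):dx=+7,dy=+5->C; (1,9):dx=+9,dy=+9->C
  (2,3):dx=-7,dy=+4->D; (2,4):dx=-3,dy=+10->D; (2,5):dx=-6,dy=+6->D; (2,6):dx=-8,dy=-2->C
  (2,7):dx=-9,dy=+13->D; (2,8):dx=-4,dy=+7->D; (2,9):dx=-2,dy=+11->D; (3,4):dx=+4,dy=+6->C
  (3,5):dx=+1,dy=+2->C; (3,6):dx=-1,dy=-6->C; (3,7):dx=-2,dy=+9->D; (3,8):dx=+3,dy=+3->C
  (3,9):dx=+5,dy=+7->C; (4,5):dx=-3,dy=-4->C; (4,6):dx=-5,dy=-12->C; (4,7):dx=-6,dy=+3->D
  (4,8):dx=-1,dy=-3->C; (4,9):dx=+1,dy=+1->C; (5,6):dx=-2,dy=-8->C; (5,7):dx=-3,dy=+7->D
  (5,8):dx=+2,dy=+1->C; (5,9):dx=+4,dy=+5->C; (6,7):dx=-1,dy=+15->D; (6,8):dx=+4,dy=+9->C
  (6,9):dx=+6,dy=+13->C; (7,8):dx=+5,dy=-6->D; (7,9):dx=+7,dy=-2->D; (8,9):dx=+2,dy=+4->C
Step 2: C = 22, D = 14, total pairs = 36.
Step 3: tau = (C - D)/(n(n-1)/2) = (22 - 14)/36 = 0.222222.
Step 4: Exact two-sided p-value (enumerate n! = 362880 permutations of y under H0): p = 0.476709.
Step 5: alpha = 0.05. fail to reject H0.

tau_b = 0.2222 (C=22, D=14), p = 0.476709, fail to reject H0.


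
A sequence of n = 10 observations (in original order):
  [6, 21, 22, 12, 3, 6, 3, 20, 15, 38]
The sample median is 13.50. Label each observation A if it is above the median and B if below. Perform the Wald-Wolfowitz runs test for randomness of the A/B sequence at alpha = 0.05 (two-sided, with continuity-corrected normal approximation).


Step 1: Compute median = 13.50; label A = above, B = below.
Labels in order: BAABBBBAAA  (n_A = 5, n_B = 5)
Step 2: Count runs R = 4.
Step 3: Under H0 (random ordering), E[R] = 2*n_A*n_B/(n_A+n_B) + 1 = 2*5*5/10 + 1 = 6.0000.
        Var[R] = 2*n_A*n_B*(2*n_A*n_B - n_A - n_B) / ((n_A+n_B)^2 * (n_A+n_B-1)) = 2000/900 = 2.2222.
        SD[R] = 1.4907.
Step 4: Continuity-corrected z = (R + 0.5 - E[R]) / SD[R] = (4 + 0.5 - 6.0000) / 1.4907 = -1.0062.
Step 5: Two-sided p-value via normal approximation = 2*(1 - Phi(|z|)) = 0.314305.
Step 6: alpha = 0.05. fail to reject H0.

R = 4, z = -1.0062, p = 0.314305, fail to reject H0.


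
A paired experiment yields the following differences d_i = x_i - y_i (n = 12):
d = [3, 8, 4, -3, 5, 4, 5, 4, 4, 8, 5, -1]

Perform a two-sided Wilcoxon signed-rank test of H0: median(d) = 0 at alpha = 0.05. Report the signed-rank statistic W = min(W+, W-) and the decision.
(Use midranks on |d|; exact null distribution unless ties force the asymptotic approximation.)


Step 1: Drop any zero differences (none here) and take |d_i|.
|d| = [3, 8, 4, 3, 5, 4, 5, 4, 4, 8, 5, 1]
Step 2: Midrank |d_i| (ties get averaged ranks).
ranks: |3|->2.5, |8|->11.5, |4|->5.5, |3|->2.5, |5|->9, |4|->5.5, |5|->9, |4|->5.5, |4|->5.5, |8|->11.5, |5|->9, |1|->1
Step 3: Attach original signs; sum ranks with positive sign and with negative sign.
W+ = 2.5 + 11.5 + 5.5 + 9 + 5.5 + 9 + 5.5 + 5.5 + 11.5 + 9 = 74.5
W- = 2.5 + 1 = 3.5
(Check: W+ + W- = 78 should equal n(n+1)/2 = 78.)
Step 4: Test statistic W = min(W+, W-) = 3.5.
Step 5: Ties in |d|, so use the tie-corrected normal approximation.
        E[W] = n(n+1)/4 = 12*13/4 = 39.
        Tie groups: |d|=3 (t=2), |d|=4 (t=4), |d|=5 (t=3), |d|=8 (t=2); sum(t^3 - t) = 96.
        Var[W] = n(n+1)(2n+1)/24 - sum(t^3-t)/48 = 3900/24 - 96/48 = 160.5.
        z = (W - E[W]) / sqrt(Var[W]) = (3.5 - 39) / 12.6689 = -2.8021.
        Two-sided p = 2*Phi(z) = 0.005076.
Step 6: alpha = 0.05. reject H0.

W+ = 74.5, W- = 3.5, W = min = 3.5, p = 0.005076, reject H0.


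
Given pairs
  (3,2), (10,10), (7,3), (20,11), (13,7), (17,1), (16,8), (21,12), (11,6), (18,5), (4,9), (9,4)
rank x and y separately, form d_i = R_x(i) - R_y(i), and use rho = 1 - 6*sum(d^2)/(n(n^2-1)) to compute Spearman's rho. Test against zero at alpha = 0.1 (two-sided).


Step 1: Rank x and y separately (midranks; no ties here).
rank(x): 3->1, 10->5, 7->3, 20->11, 13->7, 17->9, 16->8, 21->12, 11->6, 18->10, 4->2, 9->4
rank(y): 2->2, 10->10, 3->3, 11->11, 7->7, 1->1, 8->8, 12->12, 6->6, 5->5, 9->9, 4->4
Step 2: d_i = R_x(i) - R_y(i); compute d_i^2.
  (1-2)^2=1, (5-10)^2=25, (3-3)^2=0, (11-11)^2=0, (7-7)^2=0, (9-1)^2=64, (8-8)^2=0, (12-12)^2=0, (6-6)^2=0, (10-5)^2=25, (2-9)^2=49, (4-4)^2=0
sum(d^2) = 164.
Step 3: rho = 1 - 6*164 / (12*(12^2 - 1)) = 1 - 984/1716 = 0.426573.
Step 4: Under H0, t = rho * sqrt((n-2)/(1-rho^2)) = 1.4914 ~ t(10).
Step 5: Two-sided p-value from the t-distribution with 10 df = 0.166700.
Step 6: alpha = 0.1. fail to reject H0.

rho = 0.4266, p = 0.166700, fail to reject H0 at alpha = 0.1.


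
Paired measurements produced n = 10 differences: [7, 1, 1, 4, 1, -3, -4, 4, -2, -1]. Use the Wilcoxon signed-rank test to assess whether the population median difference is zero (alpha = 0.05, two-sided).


Step 1: Drop any zero differences (none here) and take |d_i|.
|d| = [7, 1, 1, 4, 1, 3, 4, 4, 2, 1]
Step 2: Midrank |d_i| (ties get averaged ranks).
ranks: |7|->10, |1|->2.5, |1|->2.5, |4|->8, |1|->2.5, |3|->6, |4|->8, |4|->8, |2|->5, |1|->2.5
Step 3: Attach original signs; sum ranks with positive sign and with negative sign.
W+ = 10 + 2.5 + 2.5 + 8 + 2.5 + 8 = 33.5
W- = 6 + 8 + 5 + 2.5 = 21.5
(Check: W+ + W- = 55 should equal n(n+1)/2 = 55.)
Step 4: Test statistic W = min(W+, W-) = 21.5.
Step 5: Ties in |d|, so use the tie-corrected normal approximation.
        E[W] = n(n+1)/4 = 10*11/4 = 27.5.
        Tie groups: |d|=1 (t=4), |d|=4 (t=3); sum(t^3 - t) = 84.
        Var[W] = n(n+1)(2n+1)/24 - sum(t^3-t)/48 = 2310/24 - 84/48 = 94.5.
        z = (W - E[W]) / sqrt(Var[W]) = (21.5 - 27.5) / 9.7211 = -0.6172.
        Two-sided p = 2*Phi(z) = 0.537094.
Step 6: alpha = 0.05. fail to reject H0.

W+ = 33.5, W- = 21.5, W = min = 21.5, p = 0.537094, fail to reject H0.


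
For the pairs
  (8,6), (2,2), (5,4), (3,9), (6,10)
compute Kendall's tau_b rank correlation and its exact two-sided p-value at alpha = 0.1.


Step 1: Enumerate the 10 unordered pairs (i,j) with i<j and classify each by sign(x_j-x_i) * sign(y_j-y_i).
  (1,2):dx=-6,dy=-4->C; (1,3):dx=-3,dy=-2->C; (1,4):dx=-5,dy=+3->D; (1,5):dx=-2,dy=+4->D
  (2,3):dx=+3,dy=+2->C; (2,4):dx=+1,dy=+7->C; (2,5):dx=+4,dy=+8->C; (3,4):dx=-2,dy=+5->D
  (3,5):dx=+1,dy=+6->C; (4,5):dx=+3,dy=+1->C
Step 2: C = 7, D = 3, total pairs = 10.
Step 3: tau = (C - D)/(n(n-1)/2) = (7 - 3)/10 = 0.400000.
Step 4: Exact two-sided p-value (enumerate n! = 120 permutations of y under H0): p = 0.483333.
Step 5: alpha = 0.1. fail to reject H0.

tau_b = 0.4000 (C=7, D=3), p = 0.483333, fail to reject H0.


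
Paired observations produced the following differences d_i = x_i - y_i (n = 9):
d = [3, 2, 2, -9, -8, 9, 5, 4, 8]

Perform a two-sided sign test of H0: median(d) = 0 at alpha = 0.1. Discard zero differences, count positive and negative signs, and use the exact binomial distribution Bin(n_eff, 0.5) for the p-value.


Step 1: Discard zero differences. Original n = 9; n_eff = number of nonzero differences = 9.
Nonzero differences (with sign): +3, +2, +2, -9, -8, +9, +5, +4, +8
Step 2: Count signs: positive = 7, negative = 2.
Step 3: Under H0: P(positive) = 0.5, so the number of positives S ~ Bin(9, 0.5).
Step 4: Two-sided exact p-value = sum of Bin(9,0.5) probabilities at or below the observed probability = 0.179688.
Step 5: alpha = 0.1. fail to reject H0.

n_eff = 9, pos = 7, neg = 2, p = 0.179688, fail to reject H0.


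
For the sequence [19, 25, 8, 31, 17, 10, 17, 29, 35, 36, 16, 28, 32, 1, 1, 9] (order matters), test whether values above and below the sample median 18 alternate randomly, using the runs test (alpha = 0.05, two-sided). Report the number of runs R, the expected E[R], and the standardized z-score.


Step 1: Compute median = 18; label A = above, B = below.
Labels in order: AABABBBAAABAABBB  (n_A = 8, n_B = 8)
Step 2: Count runs R = 8.
Step 3: Under H0 (random ordering), E[R] = 2*n_A*n_B/(n_A+n_B) + 1 = 2*8*8/16 + 1 = 9.0000.
        Var[R] = 2*n_A*n_B*(2*n_A*n_B - n_A - n_B) / ((n_A+n_B)^2 * (n_A+n_B-1)) = 14336/3840 = 3.7333.
        SD[R] = 1.9322.
Step 4: Continuity-corrected z = (R + 0.5 - E[R]) / SD[R] = (8 + 0.5 - 9.0000) / 1.9322 = -0.2588.
Step 5: Two-sided p-value via normal approximation = 2*(1 - Phi(|z|)) = 0.795809.
Step 6: alpha = 0.05. fail to reject H0.

R = 8, z = -0.2588, p = 0.795809, fail to reject H0.


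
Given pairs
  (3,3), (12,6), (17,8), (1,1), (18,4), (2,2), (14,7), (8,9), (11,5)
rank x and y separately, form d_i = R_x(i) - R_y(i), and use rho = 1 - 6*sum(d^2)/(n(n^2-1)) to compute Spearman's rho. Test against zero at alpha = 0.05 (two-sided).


Step 1: Rank x and y separately (midranks; no ties here).
rank(x): 3->3, 12->6, 17->8, 1->1, 18->9, 2->2, 14->7, 8->4, 11->5
rank(y): 3->3, 6->6, 8->8, 1->1, 4->4, 2->2, 7->7, 9->9, 5->5
Step 2: d_i = R_x(i) - R_y(i); compute d_i^2.
  (3-3)^2=0, (6-6)^2=0, (8-8)^2=0, (1-1)^2=0, (9-4)^2=25, (2-2)^2=0, (7-7)^2=0, (4-9)^2=25, (5-5)^2=0
sum(d^2) = 50.
Step 3: rho = 1 - 6*50 / (9*(9^2 - 1)) = 1 - 300/720 = 0.583333.
Step 4: Under H0, t = rho * sqrt((n-2)/(1-rho^2)) = 1.9001 ~ t(7).
Step 5: Two-sided p-value from the t-distribution with 7 df = 0.099186.
Step 6: alpha = 0.05. fail to reject H0.

rho = 0.5833, p = 0.099186, fail to reject H0 at alpha = 0.05.


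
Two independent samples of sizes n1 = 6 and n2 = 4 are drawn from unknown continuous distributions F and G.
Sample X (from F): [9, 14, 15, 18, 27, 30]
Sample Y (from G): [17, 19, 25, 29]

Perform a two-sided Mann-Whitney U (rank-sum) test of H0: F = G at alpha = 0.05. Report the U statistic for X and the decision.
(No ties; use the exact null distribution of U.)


Step 1: Combine and sort all 10 observations; assign midranks.
sorted (value, group): (9,X), (14,X), (15,X), (17,Y), (18,X), (19,Y), (25,Y), (27,X), (29,Y), (30,X)
ranks: 9->1, 14->2, 15->3, 17->4, 18->5, 19->6, 25->7, 27->8, 29->9, 30->10
Step 2: Rank sum for X: R1 = 1 + 2 + 3 + 5 + 8 + 10 = 29.
Step 3: U_X = R1 - n1(n1+1)/2 = 29 - 6*7/2 = 29 - 21 = 8.
       U_Y = n1*n2 - U_X = 24 - 8 = 16.
Step 4: No ties, so the exact null distribution of U (based on enumerating the C(10,6) = 210 equally likely rank assignments) gives the two-sided p-value.
Step 5: p-value = 0.476190; compare to alpha = 0.05. fail to reject H0.

U_X = 8, p = 0.476190, fail to reject H0 at alpha = 0.05.


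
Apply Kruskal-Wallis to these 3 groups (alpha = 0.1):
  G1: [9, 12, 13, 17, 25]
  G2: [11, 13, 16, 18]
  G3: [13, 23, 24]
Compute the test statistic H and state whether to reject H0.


Step 1: Combine all N = 12 observations and assign midranks.
sorted (value, group, rank): (9,G1,1), (11,G2,2), (12,G1,3), (13,G1,5), (13,G2,5), (13,G3,5), (16,G2,7), (17,G1,8), (18,G2,9), (23,G3,10), (24,G3,11), (25,G1,12)
Step 2: Sum ranks within each group.
R_1 = 29 (n_1 = 5)
R_2 = 23 (n_2 = 4)
R_3 = 26 (n_3 = 3)
Step 3: H = 12/(N(N+1)) * sum(R_i^2/n_i) - 3(N+1)
     = 12/(12*13) * (29^2/5 + 23^2/4 + 26^2/3) - 3*13
     = 0.076923 * 525.783 - 39
     = 1.444872.
Step 4: Ties present; correction factor C = 1 - 24/(12^3 - 12) = 0.986014. Corrected H = 1.444872 / 0.986014 = 1.465366.
Step 5: Under H0, H ~ chi^2(2); p-value = 0.480618.
Step 6: alpha = 0.1. fail to reject H0.

H = 1.4654, df = 2, p = 0.480618, fail to reject H0.


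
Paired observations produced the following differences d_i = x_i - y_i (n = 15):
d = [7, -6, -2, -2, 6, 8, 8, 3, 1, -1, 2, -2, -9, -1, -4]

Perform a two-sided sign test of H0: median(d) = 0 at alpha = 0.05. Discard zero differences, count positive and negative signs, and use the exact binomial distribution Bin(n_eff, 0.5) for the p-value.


Step 1: Discard zero differences. Original n = 15; n_eff = number of nonzero differences = 15.
Nonzero differences (with sign): +7, -6, -2, -2, +6, +8, +8, +3, +1, -1, +2, -2, -9, -1, -4
Step 2: Count signs: positive = 7, negative = 8.
Step 3: Under H0: P(positive) = 0.5, so the number of positives S ~ Bin(15, 0.5).
Step 4: Two-sided exact p-value = sum of Bin(15,0.5) probabilities at or below the observed probability = 1.000000.
Step 5: alpha = 0.05. fail to reject H0.

n_eff = 15, pos = 7, neg = 8, p = 1.000000, fail to reject H0.
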